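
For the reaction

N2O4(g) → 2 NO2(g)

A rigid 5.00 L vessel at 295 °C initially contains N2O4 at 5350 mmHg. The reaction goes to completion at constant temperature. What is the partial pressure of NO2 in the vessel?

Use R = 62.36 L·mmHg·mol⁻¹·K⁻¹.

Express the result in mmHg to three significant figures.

10700 mmHg

n(N2O4)₀ = PV/RT = (5350 × 5.00) / (62.36 × 568.15) = 0.7550 mol
n(NO2) = (2/1) × 0.7550 = 1.510 mol
P(NO2) = nRT/V = 1.510 × 62.36 × 568.15 / 5.00 = 10700 mmHg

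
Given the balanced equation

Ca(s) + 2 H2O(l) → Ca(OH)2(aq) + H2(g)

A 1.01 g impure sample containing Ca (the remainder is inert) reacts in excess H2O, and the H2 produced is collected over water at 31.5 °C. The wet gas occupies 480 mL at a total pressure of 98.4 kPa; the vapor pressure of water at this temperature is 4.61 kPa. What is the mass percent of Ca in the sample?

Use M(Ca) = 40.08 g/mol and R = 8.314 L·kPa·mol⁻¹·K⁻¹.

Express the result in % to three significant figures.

P(H2) = 98.4 − 4.61 = 93.79 kPa
n(H2) = PV/RT = (93.79 × 0.4800) / (8.314 × 304.65) = 0.01777 mol
n(Ca) = (1/1) × 0.01777 = 0.01777 mol
m(Ca) = 0.01777 × 40.08 = 0.7122 g
%Ca = 0.7122 / 1.01 × 100 = 70.51%

70.5 %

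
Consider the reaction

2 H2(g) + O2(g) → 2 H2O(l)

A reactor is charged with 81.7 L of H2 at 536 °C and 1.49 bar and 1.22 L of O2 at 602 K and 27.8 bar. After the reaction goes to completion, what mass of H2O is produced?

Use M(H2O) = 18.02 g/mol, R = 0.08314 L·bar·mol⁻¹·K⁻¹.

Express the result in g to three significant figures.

n(H2) = PV/RT = (1.49 × 81.7) / (0.08314 × 809.15) = 1.810 mol
n(O2) = PV/RT = (27.8 × 1.22) / (0.08314 × 602) = 0.6776 mol
For 1.810 mol H2, stoichiometry requires (1/2) × 1.810 = 0.9050 mol O2; 0.6776 mol is available, so O2 is limiting.
n(H2O) = (2/1) × 0.6776 = 1.355 mol
m(H2O) = 1.355 × 18.02 = 24.42 g

24.4 g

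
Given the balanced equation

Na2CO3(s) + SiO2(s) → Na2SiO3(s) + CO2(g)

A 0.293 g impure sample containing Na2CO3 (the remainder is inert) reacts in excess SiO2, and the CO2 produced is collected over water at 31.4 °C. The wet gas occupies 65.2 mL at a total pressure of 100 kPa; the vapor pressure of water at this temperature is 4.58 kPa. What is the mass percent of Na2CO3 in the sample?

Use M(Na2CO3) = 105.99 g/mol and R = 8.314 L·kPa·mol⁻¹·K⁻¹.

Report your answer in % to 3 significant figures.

88.9 %

P(CO2) = 100 − 4.58 = 95.42 kPa
n(CO2) = PV/RT = (95.42 × 0.06520) / (8.314 × 304.55) = 0.002457 mol
n(Na2CO3) = (1/1) × 0.002457 = 0.002457 mol
m(Na2CO3) = 0.002457 × 105.99 = 0.2604 g
%Na2CO3 = 0.2604 / 0.293 × 100 = 88.87%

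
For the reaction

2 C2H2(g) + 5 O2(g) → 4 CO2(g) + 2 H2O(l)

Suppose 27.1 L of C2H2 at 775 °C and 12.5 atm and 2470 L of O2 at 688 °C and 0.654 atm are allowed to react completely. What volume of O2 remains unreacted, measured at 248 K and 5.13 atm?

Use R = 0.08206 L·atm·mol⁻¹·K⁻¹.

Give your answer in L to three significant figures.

42.2 L

n(C2H2) = PV/RT = (12.5 × 27.1) / (0.08206 × 1048.15) = 3.938 mol
n(O2) = PV/RT = (0.654 × 2470) / (0.08206 × 961.15) = 20.48 mol
For 3.938 mol C2H2, stoichiometry requires (5/2) × 3.938 = 9.845 mol O2; 20.48 mol is available, so C2H2 is limiting.
n(O2) consumed = (5/2) × 3.938 = 9.845 mol; remaining = 20.48 − 9.845 = 10.63 mol
V(O2) = nRT/P = 10.63 × 0.08206 × 248 / 5.13 = 42.17 L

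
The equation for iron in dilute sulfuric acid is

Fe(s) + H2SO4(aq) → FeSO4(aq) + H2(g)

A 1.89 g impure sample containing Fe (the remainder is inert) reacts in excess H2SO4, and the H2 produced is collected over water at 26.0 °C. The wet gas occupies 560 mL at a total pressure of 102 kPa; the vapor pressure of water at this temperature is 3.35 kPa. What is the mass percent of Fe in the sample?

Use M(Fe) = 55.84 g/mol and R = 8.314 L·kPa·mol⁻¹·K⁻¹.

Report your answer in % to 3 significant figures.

P(H2) = 102 − 3.35 = 98.65 kPa
n(H2) = PV/RT = (98.65 × 0.5600) / (8.314 × 299.15) = 0.02221 mol
n(Fe) = (1/1) × 0.02221 = 0.02221 mol
m(Fe) = 0.02221 × 55.84 = 1.240 g
%Fe = 1.240 / 1.89 × 100 = 65.61%

65.6 %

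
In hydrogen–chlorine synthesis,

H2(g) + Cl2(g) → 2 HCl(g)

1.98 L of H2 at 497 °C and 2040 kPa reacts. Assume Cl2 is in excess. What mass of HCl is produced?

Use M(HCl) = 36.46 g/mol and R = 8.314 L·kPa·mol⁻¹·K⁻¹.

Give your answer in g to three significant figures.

46.0 g

n(H2) = PV/RT = (2040 × 1.98) / (8.314 × 770.15) = 0.6308 mol
n(HCl) = (2/1) × 0.6308 = 1.262 mol
m(HCl) = 1.262 × 36.46 = 46.01 g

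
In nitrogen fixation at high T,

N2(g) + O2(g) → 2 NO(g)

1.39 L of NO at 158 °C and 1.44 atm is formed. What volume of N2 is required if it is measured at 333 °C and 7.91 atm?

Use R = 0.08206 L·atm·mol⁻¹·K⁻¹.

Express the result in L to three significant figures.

n(NO) = PV/RT = (1.44 × 1.39) / (0.08206 × 431.15) = 0.05657 mol
n(N2) = (1/2) × 0.05657 = 0.02829 mol
V = nRT/P = 0.02829 × 0.08206 × 606.15 / 7.91 = 0.1779 L

0.178 L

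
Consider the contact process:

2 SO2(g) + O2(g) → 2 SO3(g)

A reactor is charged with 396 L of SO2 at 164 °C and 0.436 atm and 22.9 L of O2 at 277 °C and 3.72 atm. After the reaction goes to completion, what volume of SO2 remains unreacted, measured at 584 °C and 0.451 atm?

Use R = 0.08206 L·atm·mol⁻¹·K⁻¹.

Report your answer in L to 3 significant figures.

162 L

n(SO2) = PV/RT = (0.436 × 396) / (0.08206 × 437.15) = 4.813 mol
n(O2) = PV/RT = (3.72 × 22.9) / (0.08206 × 550.15) = 1.887 mol
For 4.813 mol SO2, stoichiometry requires (1/2) × 4.813 = 2.406 mol O2; 1.887 mol is available, so O2 is limiting.
n(SO2) consumed = (2/1) × 1.887 = 3.774 mol; remaining = 4.813 − 3.774 = 1.039 mol
V(SO2) = nRT/P = 1.039 × 0.08206 × 857.15 / 0.451 = 162.0 L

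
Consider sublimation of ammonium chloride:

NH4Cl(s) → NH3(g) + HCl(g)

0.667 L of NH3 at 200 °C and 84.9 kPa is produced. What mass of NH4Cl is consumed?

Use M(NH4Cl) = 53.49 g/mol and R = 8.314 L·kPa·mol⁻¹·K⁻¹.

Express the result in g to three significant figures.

0.770 g

n(NH3) = PV/RT = (84.9 × 0.667) / (8.314 × 473.15) = 0.01440 mol
n(NH4Cl) = (1/1) × 0.01440 = 0.01440 mol
m(NH4Cl) = 0.01440 × 53.49 = 0.7703 g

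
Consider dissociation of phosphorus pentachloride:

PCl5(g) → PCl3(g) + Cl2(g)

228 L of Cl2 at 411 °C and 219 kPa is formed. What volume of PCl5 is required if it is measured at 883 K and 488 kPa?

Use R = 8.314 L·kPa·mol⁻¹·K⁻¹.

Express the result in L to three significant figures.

132 L

n(Cl2) = PV/RT = (219 × 228) / (8.314 × 684.15) = 8.778 mol
n(PCl5) = (1/1) × 8.778 = 8.778 mol
V = nRT/P = 8.778 × 8.314 × 883 / 488 = 132.1 L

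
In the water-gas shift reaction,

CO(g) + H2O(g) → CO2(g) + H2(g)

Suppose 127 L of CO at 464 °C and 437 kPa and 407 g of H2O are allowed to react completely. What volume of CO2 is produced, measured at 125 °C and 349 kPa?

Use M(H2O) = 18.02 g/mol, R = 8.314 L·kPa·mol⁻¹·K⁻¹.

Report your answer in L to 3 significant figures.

n(CO) = PV/RT = (437 × 127) / (8.314 × 737.15) = 9.056 mol
n(H2O) = 407 / 18.02 = 22.59 mol
For 9.056 mol CO, stoichiometry requires (1/1) × 9.056 = 9.056 mol H2O; 22.59 mol is available, so CO is limiting.
n(CO2) = (1/1) × 9.056 = 9.056 mol
V(CO2) = nRT/P = 9.056 × 8.314 × 398.15 / 349 = 85.89 L

85.9 L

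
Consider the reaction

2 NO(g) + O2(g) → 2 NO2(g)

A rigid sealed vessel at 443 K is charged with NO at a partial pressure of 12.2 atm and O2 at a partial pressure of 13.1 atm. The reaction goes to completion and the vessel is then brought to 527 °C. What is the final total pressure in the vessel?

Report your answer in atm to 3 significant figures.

34.7 atm

Because the vessel is rigid and T is held at 443 K, work the stoichiometry in partial pressures (P_i = n_iRT/V).
P(O2) required for 12.2 atm of NO = (1/2) × 12.2 = 6.100 atm; available 13.1 atm, so NO is limiting.
P(O2) remaining = 13.1 − (1/2) × 12.2 = 7.000 atm
P(gaseous products) = (2)/2 × 12.2 = 12.20 atm
P_total at 443 K = 7.000 + 12.20 = 19.20 atm
Scaling to 527 °C: P = 19.20 × 800.15/443 = 34.68 atm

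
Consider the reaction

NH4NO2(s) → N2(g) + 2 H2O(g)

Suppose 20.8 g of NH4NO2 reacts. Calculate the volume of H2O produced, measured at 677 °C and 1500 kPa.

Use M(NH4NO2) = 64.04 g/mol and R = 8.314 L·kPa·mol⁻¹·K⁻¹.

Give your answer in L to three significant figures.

3.42 L

n(NH4NO2) = 20.80 / 64.04 = 0.3248 mol
n(H2O) = (2/1) × 0.3248 = 0.6496 mol
V = nRT/P = 0.6496 × 8.314 × 950.15 / 1500 = 3.421 L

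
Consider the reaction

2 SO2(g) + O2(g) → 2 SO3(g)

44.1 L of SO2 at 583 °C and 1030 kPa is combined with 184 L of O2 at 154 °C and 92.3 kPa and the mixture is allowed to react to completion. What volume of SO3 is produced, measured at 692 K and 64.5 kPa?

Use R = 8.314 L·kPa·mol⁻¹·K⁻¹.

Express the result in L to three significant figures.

n(SO2) = PV/RT = (1030 × 44.1) / (8.314 × 856.15) = 6.381 mol
n(O2) = PV/RT = (92.3 × 184) / (8.314 × 427.15) = 4.782 mol
For 6.381 mol SO2, stoichiometry requires (1/2) × 6.381 = 3.191 mol O2; 4.782 mol is available, so SO2 is limiting.
n(SO3) = (2/2) × 6.381 = 6.381 mol
V(SO3) = nRT/P = 6.381 × 8.314 × 692 / 64.5 = 569.2 L

569 L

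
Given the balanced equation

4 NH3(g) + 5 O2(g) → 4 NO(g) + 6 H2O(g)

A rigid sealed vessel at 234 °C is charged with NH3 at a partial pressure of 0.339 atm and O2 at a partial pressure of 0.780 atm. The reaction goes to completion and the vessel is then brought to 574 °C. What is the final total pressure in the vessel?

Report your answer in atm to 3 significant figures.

2.01 atm

At constant V, partial pressures at 234 °C are proportional to moles, so apply stoichiometry directly to pressures.
P(O2) required for 0.339 atm of NH3 = (5/4) × 0.339 = 0.4238 atm; available 0.780 atm, so NH3 is limiting.
P(O2) remaining = 0.780 − (5/4) × 0.339 = 0.3563 atm
P(gaseous products) = (4+6)/4 × 0.339 = 0.8475 atm
P_total at 234 °C = 0.3563 + 0.8475 = 1.204 atm
Scaling to 574 °C: P = 1.204 × 847.15/507.15 = 2.011 atm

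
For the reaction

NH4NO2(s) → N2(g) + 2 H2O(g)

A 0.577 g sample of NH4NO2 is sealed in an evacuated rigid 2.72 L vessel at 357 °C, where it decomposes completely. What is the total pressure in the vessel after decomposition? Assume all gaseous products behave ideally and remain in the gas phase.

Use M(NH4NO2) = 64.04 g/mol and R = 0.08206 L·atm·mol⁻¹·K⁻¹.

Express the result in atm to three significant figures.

n(NH4NO2) = 0.577 / 64.04 = 0.009010 mol
n(gas produced) = (3/1) × 0.009010 = 0.02703 mol
P = nRT/V = 0.02703 × 0.08206 × 630.15 / 2.72 = 0.5139 atm

0.514 atm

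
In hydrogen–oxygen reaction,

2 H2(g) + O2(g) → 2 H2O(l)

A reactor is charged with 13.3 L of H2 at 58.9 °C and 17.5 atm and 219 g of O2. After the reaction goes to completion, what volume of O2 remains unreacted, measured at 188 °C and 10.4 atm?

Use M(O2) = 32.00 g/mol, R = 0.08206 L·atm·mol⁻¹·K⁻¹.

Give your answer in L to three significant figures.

9.36 L

n(H2) = PV/RT = (17.5 × 13.3) / (0.08206 × 332.05) = 8.542 mol
n(O2) = 219 / 32.00 = 6.844 mol
For 8.542 mol H2, stoichiometry requires (1/2) × 8.542 = 4.271 mol O2; 6.844 mol is available, so H2 is limiting.
n(O2) consumed = (1/2) × 8.542 = 4.271 mol; remaining = 6.844 − 4.271 = 2.573 mol
V(O2) = nRT/P = 2.573 × 0.08206 × 461.15 / 10.4 = 9.362 L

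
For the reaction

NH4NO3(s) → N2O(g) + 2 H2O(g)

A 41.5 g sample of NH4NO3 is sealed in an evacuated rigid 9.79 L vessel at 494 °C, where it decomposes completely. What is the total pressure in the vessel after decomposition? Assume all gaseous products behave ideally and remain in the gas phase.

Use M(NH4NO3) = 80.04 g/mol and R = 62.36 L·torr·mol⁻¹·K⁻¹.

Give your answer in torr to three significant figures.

7600 torr

n(NH4NO3) = 41.5 / 80.04 = 0.5185 mol
n(gas produced) = (3/1) × 0.5185 = 1.555 mol
P = nRT/V = 1.555 × 62.36 × 767.15 / 9.79 = 7599 torr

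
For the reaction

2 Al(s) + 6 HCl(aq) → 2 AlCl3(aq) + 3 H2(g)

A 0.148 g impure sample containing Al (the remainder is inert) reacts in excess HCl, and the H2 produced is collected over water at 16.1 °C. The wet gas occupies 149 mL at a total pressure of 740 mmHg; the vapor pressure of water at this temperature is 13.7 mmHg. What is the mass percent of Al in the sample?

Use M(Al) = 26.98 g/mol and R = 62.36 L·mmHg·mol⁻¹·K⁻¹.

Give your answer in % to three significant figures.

P(H2) = 740 − 13.7 = 726.3 mmHg
n(H2) = PV/RT = (726.3 × 0.1490) / (62.36 × 289.25) = 0.006000 mol
n(Al) = (2/3) × 0.006000 = 0.004000 mol
m(Al) = 0.004000 × 26.98 = 0.1079 g
%Al = 0.1079 / 0.148 × 100 = 72.91%

72.9 %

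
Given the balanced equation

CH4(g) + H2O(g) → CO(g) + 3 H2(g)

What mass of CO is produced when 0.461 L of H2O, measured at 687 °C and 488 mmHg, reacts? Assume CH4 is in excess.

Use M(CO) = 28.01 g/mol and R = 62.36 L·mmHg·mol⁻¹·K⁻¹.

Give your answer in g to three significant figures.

0.105 g

n(H2O) = PV/RT = (488 × 0.461) / (62.36 × 960.15) = 0.003757 mol
n(CO) = (1/1) × 0.003757 = 0.003757 mol
m(CO) = 0.003757 × 28.01 = 0.1052 g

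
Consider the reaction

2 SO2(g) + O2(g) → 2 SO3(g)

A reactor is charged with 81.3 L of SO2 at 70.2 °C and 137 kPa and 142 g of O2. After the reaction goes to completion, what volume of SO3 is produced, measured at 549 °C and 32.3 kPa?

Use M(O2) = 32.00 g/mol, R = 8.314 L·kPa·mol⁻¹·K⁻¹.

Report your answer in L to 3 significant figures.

n(SO2) = PV/RT = (137 × 81.3) / (8.314 × 343.35) = 3.902 mol
n(O2) = 142 / 32.00 = 4.438 mol
For 3.902 mol SO2, stoichiometry requires (1/2) × 3.902 = 1.951 mol O2; 4.438 mol is available, so SO2 is limiting.
n(SO3) = (2/2) × 3.902 = 3.902 mol
V(SO3) = nRT/P = 3.902 × 8.314 × 822.15 / 32.3 = 825.7 L

826 L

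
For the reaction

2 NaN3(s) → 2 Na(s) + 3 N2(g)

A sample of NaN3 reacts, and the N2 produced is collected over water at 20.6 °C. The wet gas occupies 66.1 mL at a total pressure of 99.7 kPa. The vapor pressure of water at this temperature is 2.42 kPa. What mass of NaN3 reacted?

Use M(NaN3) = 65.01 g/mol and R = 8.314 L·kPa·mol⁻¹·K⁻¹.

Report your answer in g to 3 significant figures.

P(N2) = 99.7 − 2.42 = 97.28 kPa
n(N2) = PV/RT = (97.28 × 0.06610) / (8.314 × 293.75) = 0.002633 mol
n(NaN3) = (2/3) × 0.002633 = 0.001755 mol
m(NaN3) = 0.001755 × 65.01 = 0.1141 g

0.114 g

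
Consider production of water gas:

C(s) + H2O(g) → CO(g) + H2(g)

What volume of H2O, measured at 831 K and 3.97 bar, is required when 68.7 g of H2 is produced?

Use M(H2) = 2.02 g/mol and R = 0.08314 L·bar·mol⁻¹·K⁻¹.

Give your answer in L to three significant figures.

592 L

n(H2) = 68.70 / 2.02 = 34.01 mol
n(H2O) = (1/1) × 34.01 = 34.01 mol
V = nRT/P = 34.01 × 0.08314 × 831 / 3.97 = 591.9 L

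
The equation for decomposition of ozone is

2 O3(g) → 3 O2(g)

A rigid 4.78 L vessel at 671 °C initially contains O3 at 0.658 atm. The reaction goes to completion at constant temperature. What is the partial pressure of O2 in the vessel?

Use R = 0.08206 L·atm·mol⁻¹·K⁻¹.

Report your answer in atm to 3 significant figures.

n(O3)₀ = PV/RT = (0.658 × 4.78) / (0.08206 × 944.15) = 0.04060 mol
n(O2) = (3/2) × 0.04060 = 0.06090 mol
P(O2) = nRT/V = 0.06090 × 0.08206 × 944.15 / 4.78 = 0.9871 atm

0.987 atm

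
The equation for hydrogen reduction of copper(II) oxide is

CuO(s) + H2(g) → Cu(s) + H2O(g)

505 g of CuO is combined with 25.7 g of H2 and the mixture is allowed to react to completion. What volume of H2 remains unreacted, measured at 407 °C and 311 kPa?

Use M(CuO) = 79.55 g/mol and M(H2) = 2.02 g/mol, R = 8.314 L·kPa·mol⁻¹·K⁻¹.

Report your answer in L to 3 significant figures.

116 L

n(CuO) = 505 / 79.55 = 6.348 mol
n(H2) = 25.7 / 2.02 = 12.72 mol
For 6.348 mol CuO, stoichiometry requires (1/1) × 6.348 = 6.348 mol H2; 12.72 mol is available, so CuO is limiting.
n(H2) consumed = (1/1) × 6.348 = 6.348 mol; remaining = 12.72 − 6.348 = 6.372 mol
V(H2) = nRT/P = 6.372 × 8.314 × 680.15 / 311 = 115.9 L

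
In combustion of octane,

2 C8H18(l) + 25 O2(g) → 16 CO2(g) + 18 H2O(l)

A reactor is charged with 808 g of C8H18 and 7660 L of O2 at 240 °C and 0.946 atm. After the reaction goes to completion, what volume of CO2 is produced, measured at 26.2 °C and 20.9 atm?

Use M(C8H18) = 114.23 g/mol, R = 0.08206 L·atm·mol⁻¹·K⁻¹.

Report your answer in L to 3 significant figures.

n(C8H18) = 808 / 114.23 = 7.073 mol
n(O2) = PV/RT = (0.946 × 7660) / (0.08206 × 513.15) = 172.1 mol
For 7.073 mol C8H18, stoichiometry requires (25/2) × 7.073 = 88.41 mol O2; 172.1 mol is available, so C8H18 is limiting.
n(CO2) = (16/2) × 7.073 = 56.58 mol
V(CO2) = nRT/P = 56.58 × 0.08206 × 299.35 / 20.9 = 66.50 L

66.5 L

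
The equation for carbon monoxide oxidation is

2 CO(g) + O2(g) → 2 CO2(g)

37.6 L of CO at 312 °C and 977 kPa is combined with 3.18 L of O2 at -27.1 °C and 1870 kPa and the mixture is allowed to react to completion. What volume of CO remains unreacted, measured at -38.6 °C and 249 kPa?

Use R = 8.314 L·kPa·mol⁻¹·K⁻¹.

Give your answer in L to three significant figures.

n(CO) = PV/RT = (977 × 37.6) / (8.314 × 585.15) = 7.551 mol
n(O2) = PV/RT = (1870 × 3.18) / (8.314 × 246.05) = 2.907 mol
For 7.551 mol CO, stoichiometry requires (1/2) × 7.551 = 3.776 mol O2; 2.907 mol is available, so O2 is limiting.
n(CO) consumed = (2/1) × 2.907 = 5.814 mol; remaining = 7.551 − 5.814 = 1.737 mol
V(CO) = nRT/P = 1.737 × 8.314 × 234.55 / 249 = 13.60 L

13.6 L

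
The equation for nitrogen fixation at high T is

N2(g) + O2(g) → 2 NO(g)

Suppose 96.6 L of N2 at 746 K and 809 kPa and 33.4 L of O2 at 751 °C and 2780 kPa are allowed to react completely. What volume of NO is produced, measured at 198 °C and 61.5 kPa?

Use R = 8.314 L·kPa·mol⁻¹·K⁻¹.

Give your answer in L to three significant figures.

n(N2) = PV/RT = (809 × 96.6) / (8.314 × 746) = 12.60 mol
n(O2) = PV/RT = (2780 × 33.4) / (8.314 × 1024.15) = 10.90 mol
For 12.60 mol N2, stoichiometry requires (1/1) × 12.60 = 12.60 mol O2; 10.90 mol is available, so O2 is limiting.
n(NO) = (2/1) × 10.90 = 21.80 mol
V(NO) = nRT/P = 21.80 × 8.314 × 471.15 / 61.5 = 1389 L

1390 L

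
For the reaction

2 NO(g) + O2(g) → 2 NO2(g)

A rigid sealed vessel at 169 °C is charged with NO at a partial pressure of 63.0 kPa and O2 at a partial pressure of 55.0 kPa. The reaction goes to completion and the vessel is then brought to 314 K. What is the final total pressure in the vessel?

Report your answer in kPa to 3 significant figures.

61.4 kPa

With V and T fixed, P_i ∝ n_i, so the mole ratios apply directly to partial pressures at 169 °C.
P(O2) required for 63.0 kPa of NO = (1/2) × 63.0 = 31.50 kPa; available 55.0 kPa, so NO is limiting.
P(O2) remaining = 55.0 − (1/2) × 63.0 = 23.50 kPa
P(gaseous products) = (2)/2 × 63.0 = 63.00 kPa
P_total at 169 °C = 23.50 + 63.00 = 86.50 kPa
Scaling to 314 K: P = 86.50 × 314/442.15 = 61.43 kPa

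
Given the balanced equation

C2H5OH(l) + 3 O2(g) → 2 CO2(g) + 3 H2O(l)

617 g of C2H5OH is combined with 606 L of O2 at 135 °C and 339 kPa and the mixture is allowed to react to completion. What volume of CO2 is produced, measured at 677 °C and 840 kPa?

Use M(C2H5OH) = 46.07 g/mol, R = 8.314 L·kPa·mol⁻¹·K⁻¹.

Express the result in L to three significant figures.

n(C2H5OH) = 617 / 46.07 = 13.39 mol
n(O2) = PV/RT = (339 × 606) / (8.314 × 408.15) = 60.54 mol
For 13.39 mol C2H5OH, stoichiometry requires (3/1) × 13.39 = 40.17 mol O2; 60.54 mol is available, so C2H5OH is limiting.
n(CO2) = (2/1) × 13.39 = 26.78 mol
V(CO2) = nRT/P = 26.78 × 8.314 × 950.15 / 840 = 251.8 L

252 L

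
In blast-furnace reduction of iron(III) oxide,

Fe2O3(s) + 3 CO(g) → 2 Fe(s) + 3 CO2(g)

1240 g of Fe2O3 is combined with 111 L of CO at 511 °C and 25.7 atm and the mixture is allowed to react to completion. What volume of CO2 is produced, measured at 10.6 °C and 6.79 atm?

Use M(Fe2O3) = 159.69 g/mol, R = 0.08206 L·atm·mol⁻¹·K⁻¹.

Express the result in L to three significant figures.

79.9 L

n(Fe2O3) = 1240 / 159.69 = 7.765 mol
n(CO) = PV/RT = (25.7 × 111) / (0.08206 × 784.15) = 44.33 mol
For 7.765 mol Fe2O3, stoichiometry requires (3/1) × 7.765 = 23.29 mol CO; 44.33 mol is available, so Fe2O3 is limiting.
n(CO2) = (3/1) × 7.765 = 23.29 mol
V(CO2) = nRT/P = 23.29 × 0.08206 × 283.75 / 6.79 = 79.87 L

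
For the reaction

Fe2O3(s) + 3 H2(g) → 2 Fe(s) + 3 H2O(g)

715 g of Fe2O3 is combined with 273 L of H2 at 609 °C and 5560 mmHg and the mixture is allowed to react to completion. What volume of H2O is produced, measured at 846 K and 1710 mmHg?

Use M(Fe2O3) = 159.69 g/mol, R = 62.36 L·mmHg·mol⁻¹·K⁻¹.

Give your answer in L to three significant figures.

414 L

n(Fe2O3) = 715 / 159.69 = 4.477 mol
n(H2) = PV/RT = (5560 × 273) / (62.36 × 882.15) = 27.59 mol
For 4.477 mol Fe2O3, stoichiometry requires (3/1) × 4.477 = 13.43 mol H2; 27.59 mol is available, so Fe2O3 is limiting.
n(H2O) = (3/1) × 4.477 = 13.43 mol
V(H2O) = nRT/P = 13.43 × 62.36 × 846 / 1710 = 414.3 L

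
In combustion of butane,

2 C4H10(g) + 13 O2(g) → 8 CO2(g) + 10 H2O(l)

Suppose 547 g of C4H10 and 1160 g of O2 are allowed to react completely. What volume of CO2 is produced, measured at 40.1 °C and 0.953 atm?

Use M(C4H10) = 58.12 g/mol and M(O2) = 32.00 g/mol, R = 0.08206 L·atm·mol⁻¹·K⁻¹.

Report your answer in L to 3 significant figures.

602 L

n(C4H10) = 547 / 58.12 = 9.412 mol
n(O2) = 1160 / 32.00 = 36.25 mol
For 9.412 mol C4H10, stoichiometry requires (13/2) × 9.412 = 61.18 mol O2; 36.25 mol is available, so O2 is limiting.
n(CO2) = (8/13) × 36.25 = 22.31 mol
V(CO2) = nRT/P = 22.31 × 0.08206 × 313.25 / 0.953 = 601.8 L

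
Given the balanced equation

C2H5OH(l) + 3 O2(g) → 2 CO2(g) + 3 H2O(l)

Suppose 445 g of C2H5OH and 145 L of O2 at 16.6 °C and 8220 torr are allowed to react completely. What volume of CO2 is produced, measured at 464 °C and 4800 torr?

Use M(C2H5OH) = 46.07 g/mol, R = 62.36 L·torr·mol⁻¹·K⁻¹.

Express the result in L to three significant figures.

185 L

n(C2H5OH) = 445 / 46.07 = 9.659 mol
n(O2) = PV/RT = (8220 × 145) / (62.36 × 289.75) = 65.96 mol
For 9.659 mol C2H5OH, stoichiometry requires (3/1) × 9.659 = 28.98 mol O2; 65.96 mol is available, so C2H5OH is limiting.
n(CO2) = (2/1) × 9.659 = 19.32 mol
V(CO2) = nRT/P = 19.32 × 62.36 × 737.15 / 4800 = 185.0 L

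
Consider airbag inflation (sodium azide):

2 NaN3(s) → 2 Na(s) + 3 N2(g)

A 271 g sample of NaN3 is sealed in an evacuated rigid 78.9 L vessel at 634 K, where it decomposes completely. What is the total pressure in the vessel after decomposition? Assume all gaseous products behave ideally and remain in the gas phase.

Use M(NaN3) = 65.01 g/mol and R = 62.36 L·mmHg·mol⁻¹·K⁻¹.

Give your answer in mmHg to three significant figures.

3130 mmHg

n(NaN3) = 271 / 65.01 = 4.169 mol
n(gas produced) = (3/2) × 4.169 = 6.253 mol
P = nRT/V = 6.253 × 62.36 × 634 / 78.9 = 3133 mmHg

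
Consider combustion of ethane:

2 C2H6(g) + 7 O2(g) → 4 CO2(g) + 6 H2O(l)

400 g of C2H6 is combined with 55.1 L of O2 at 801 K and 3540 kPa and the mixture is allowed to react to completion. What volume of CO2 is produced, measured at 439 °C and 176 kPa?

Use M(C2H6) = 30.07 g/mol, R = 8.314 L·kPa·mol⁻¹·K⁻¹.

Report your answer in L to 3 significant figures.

563 L

n(C2H6) = 400 / 30.07 = 13.30 mol
n(O2) = PV/RT = (3540 × 55.1) / (8.314 × 801) = 29.29 mol
For 13.30 mol C2H6, stoichiometry requires (7/2) × 13.30 = 46.55 mol O2; 29.29 mol is available, so O2 is limiting.
n(CO2) = (4/7) × 29.29 = 16.74 mol
V(CO2) = nRT/P = 16.74 × 8.314 × 712.15 / 176 = 563.2 L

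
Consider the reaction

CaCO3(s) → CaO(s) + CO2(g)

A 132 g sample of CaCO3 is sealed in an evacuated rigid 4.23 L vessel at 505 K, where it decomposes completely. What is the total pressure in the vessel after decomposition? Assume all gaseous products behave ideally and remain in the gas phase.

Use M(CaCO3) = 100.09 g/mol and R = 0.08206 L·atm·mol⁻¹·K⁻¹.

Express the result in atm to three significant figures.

12.9 atm

n(CaCO3) = 132 / 100.09 = 1.319 mol
n(gas produced) = (1/1) × 1.319 = 1.319 mol
P = nRT/V = 1.319 × 0.08206 × 505 / 4.23 = 12.92 atm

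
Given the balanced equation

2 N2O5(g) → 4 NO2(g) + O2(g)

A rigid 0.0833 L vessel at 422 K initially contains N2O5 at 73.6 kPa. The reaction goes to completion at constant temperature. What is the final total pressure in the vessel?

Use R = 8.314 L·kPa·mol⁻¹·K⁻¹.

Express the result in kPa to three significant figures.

184 kPa

Rigid vessel, constant T ⇒ P scales with total gas moles (2 → 5).
P_final = (5/2) × 73.6 = 184.0 kPa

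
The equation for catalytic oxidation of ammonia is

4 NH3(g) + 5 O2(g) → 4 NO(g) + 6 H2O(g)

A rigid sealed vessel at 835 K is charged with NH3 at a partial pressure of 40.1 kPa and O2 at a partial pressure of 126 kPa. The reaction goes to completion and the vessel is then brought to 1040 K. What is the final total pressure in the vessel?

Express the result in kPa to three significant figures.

219 kPa

With V and T fixed, P_i ∝ n_i, so the mole ratios apply directly to partial pressures at 835 K.
P(O2) required for 40.1 kPa of NH3 = (5/4) × 40.1 = 50.12 kPa; available 126 kPa, so NH3 is limiting.
P(O2) remaining = 126 − (5/4) × 40.1 = 75.88 kPa
P(gaseous products) = (4+6)/4 × 40.1 = 100.2 kPa
P_total at 835 K = 75.88 + 100.2 = 176.1 kPa
Scaling to 1040 K: P = 176.1 × 1040/835 = 219.3 kPa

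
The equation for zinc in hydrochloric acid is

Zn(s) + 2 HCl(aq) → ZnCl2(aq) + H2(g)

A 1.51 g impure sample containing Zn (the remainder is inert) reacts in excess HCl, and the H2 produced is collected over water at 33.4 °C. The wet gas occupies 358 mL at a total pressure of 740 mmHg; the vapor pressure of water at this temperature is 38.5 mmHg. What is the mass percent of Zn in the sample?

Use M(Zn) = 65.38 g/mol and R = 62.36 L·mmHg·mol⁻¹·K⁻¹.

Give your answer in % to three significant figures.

56.9 %

P(H2) = 740 − 38.5 = 701.5 mmHg
n(H2) = PV/RT = (701.5 × 0.3580) / (62.36 × 306.55) = 0.01314 mol
n(Zn) = (1/1) × 0.01314 = 0.01314 mol
m(Zn) = 0.01314 × 65.38 = 0.8591 g
%Zn = 0.8591 / 1.51 × 100 = 56.89%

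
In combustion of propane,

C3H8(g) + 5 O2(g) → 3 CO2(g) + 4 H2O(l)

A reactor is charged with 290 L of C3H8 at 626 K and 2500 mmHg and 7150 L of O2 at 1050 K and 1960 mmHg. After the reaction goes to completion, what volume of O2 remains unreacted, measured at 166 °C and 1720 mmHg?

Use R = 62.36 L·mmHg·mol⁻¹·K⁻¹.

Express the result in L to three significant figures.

n(C3H8) = PV/RT = (2500 × 290) / (62.36 × 626) = 18.57 mol
n(O2) = PV/RT = (1960 × 7150) / (62.36 × 1050) = 214.0 mol
For 18.57 mol C3H8, stoichiometry requires (5/1) × 18.57 = 92.85 mol O2; 214.0 mol is available, so C3H8 is limiting.
n(O2) consumed = (5/1) × 18.57 = 92.85 mol; remaining = 214.0 − 92.85 = 121.2 mol
V(O2) = nRT/P = 121.2 × 62.36 × 439.15 / 1720 = 1930 L

1930 L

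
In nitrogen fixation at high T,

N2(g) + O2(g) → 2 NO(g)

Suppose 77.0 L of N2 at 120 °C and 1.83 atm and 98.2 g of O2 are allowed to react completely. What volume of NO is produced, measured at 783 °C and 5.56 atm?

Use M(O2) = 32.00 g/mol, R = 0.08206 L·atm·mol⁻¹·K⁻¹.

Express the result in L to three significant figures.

95.7 L

n(N2) = PV/RT = (1.83 × 77.0) / (0.08206 × 393.15) = 4.368 mol
n(O2) = 98.2 / 32.00 = 3.069 mol
For 4.368 mol N2, stoichiometry requires (1/1) × 4.368 = 4.368 mol O2; 3.069 mol is available, so O2 is limiting.
n(NO) = (2/1) × 3.069 = 6.138 mol
V(NO) = nRT/P = 6.138 × 0.08206 × 1056.15 / 5.56 = 95.68 L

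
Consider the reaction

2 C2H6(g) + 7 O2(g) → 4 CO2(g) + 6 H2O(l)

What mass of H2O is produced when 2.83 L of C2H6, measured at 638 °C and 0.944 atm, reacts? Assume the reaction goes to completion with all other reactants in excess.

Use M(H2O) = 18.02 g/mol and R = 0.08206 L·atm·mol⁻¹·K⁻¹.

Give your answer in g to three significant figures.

1.93 g

n(C2H6) = PV/RT = (0.944 × 2.83) / (0.08206 × 911.15) = 0.03573 mol
n(H2O) = (6/2) × 0.03573 = 0.1072 mol
m(H2O) = 0.1072 × 18.02 = 1.932 g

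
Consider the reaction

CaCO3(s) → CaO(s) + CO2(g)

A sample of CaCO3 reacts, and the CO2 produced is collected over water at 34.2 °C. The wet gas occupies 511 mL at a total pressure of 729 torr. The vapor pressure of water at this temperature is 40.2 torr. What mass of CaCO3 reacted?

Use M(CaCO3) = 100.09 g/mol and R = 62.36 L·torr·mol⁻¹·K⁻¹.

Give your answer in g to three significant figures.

1.84 g

P(CO2) = 729 − 40.2 = 688.8 torr
n(CO2) = PV/RT = (688.8 × 0.5110) / (62.36 × 307.35) = 0.01836 mol
n(CaCO3) = (1/1) × 0.01836 = 0.01836 mol
m(CaCO3) = 0.01836 × 100.09 = 1.838 g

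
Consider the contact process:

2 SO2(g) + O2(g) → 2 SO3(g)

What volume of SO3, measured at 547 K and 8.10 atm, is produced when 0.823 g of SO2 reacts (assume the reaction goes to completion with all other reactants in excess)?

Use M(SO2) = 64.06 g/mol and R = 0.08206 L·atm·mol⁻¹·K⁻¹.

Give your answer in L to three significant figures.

0.0712 L

n(SO2) = 0.8230 / 64.06 = 0.01285 mol
n(SO3) = (2/2) × 0.01285 = 0.01285 mol
V = nRT/P = 0.01285 × 0.08206 × 547 / 8.10 = 0.07121 L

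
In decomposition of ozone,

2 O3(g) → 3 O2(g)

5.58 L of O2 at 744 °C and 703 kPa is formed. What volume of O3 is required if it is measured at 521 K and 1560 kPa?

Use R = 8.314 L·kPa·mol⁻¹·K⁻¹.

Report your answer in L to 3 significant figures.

0.859 L

n(O2) = PV/RT = (703 × 5.58) / (8.314 × 1017.15) = 0.4639 mol
n(O3) = (2/3) × 0.4639 = 0.3093 mol
V = nRT/P = 0.3093 × 8.314 × 521 / 1560 = 0.8588 L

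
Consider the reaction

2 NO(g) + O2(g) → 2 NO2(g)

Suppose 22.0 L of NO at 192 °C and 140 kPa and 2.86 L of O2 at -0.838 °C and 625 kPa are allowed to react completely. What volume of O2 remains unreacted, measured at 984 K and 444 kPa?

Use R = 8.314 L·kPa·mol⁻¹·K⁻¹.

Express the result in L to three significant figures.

n(NO) = PV/RT = (140 × 22.0) / (8.314 × 465.15) = 0.7964 mol
n(O2) = PV/RT = (625 × 2.86) / (8.314 × 272.312) = 0.7895 mol
For 0.7964 mol NO, stoichiometry requires (1/2) × 0.7964 = 0.3982 mol O2; 0.7895 mol is available, so NO is limiting.
n(O2) consumed = (1/2) × 0.7964 = 0.3982 mol; remaining = 0.7895 − 0.3982 = 0.3913 mol
V(O2) = nRT/P = 0.3913 × 8.314 × 984 / 444 = 7.210 L

7.21 L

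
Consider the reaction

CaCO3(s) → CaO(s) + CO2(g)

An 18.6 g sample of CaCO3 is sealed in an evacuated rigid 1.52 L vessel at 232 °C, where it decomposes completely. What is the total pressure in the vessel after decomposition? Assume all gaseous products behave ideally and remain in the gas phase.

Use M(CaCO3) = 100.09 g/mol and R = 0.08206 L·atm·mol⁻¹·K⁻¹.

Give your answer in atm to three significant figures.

n(CaCO3) = 18.6 / 100.09 = 0.1858 mol
n(gas produced) = (1/1) × 0.1858 = 0.1858 mol
P = nRT/V = 0.1858 × 0.08206 × 505.15 / 1.52 = 5.067 atm

5.07 atm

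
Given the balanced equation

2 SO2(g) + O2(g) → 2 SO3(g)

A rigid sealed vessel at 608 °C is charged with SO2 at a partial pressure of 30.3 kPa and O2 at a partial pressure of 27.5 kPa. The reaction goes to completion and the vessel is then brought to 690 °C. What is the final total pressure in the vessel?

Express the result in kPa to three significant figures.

With V and T fixed, P_i ∝ n_i, so the mole ratios apply directly to partial pressures at 608 °C.
P(O2) required for 30.3 kPa of SO2 = (1/2) × 30.3 = 15.15 kPa; available 27.5 kPa, so SO2 is limiting.
P(O2) remaining = 27.5 − (1/2) × 30.3 = 12.35 kPa
P(gaseous products) = (2)/2 × 30.3 = 30.30 kPa
P_total at 608 °C = 12.35 + 30.30 = 42.65 kPa
Scaling to 690 °C: P = 42.65 × 963.15/881.15 = 46.62 kPa

46.6 kPa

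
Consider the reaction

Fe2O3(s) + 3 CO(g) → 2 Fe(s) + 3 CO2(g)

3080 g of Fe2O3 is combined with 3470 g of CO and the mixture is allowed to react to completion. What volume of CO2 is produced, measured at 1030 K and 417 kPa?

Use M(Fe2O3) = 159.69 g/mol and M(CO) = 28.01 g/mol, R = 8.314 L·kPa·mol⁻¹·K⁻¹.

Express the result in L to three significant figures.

n(Fe2O3) = 3080 / 159.69 = 19.29 mol
n(CO) = 3470 / 28.01 = 123.9 mol
For 19.29 mol Fe2O3, stoichiometry requires (3/1) × 19.29 = 57.87 mol CO; 123.9 mol is available, so Fe2O3 is limiting.
n(CO2) = (3/1) × 19.29 = 57.87 mol
V(CO2) = nRT/P = 57.87 × 8.314 × 1030 / 417 = 1188 L

1190 L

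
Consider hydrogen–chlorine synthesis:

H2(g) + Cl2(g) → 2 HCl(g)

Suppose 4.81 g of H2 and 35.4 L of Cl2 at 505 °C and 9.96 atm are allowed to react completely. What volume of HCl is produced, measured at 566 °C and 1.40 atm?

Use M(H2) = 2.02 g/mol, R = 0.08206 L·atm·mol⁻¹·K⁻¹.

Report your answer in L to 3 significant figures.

n(H2) = 4.81 / 2.02 = 2.381 mol
n(Cl2) = PV/RT = (9.96 × 35.4) / (0.08206 × 778.15) = 5.522 mol
For 2.381 mol H2, stoichiometry requires (1/1) × 2.381 = 2.381 mol Cl2; 5.522 mol is available, so H2 is limiting.
n(HCl) = (2/1) × 2.381 = 4.762 mol
V(HCl) = nRT/P = 4.762 × 0.08206 × 839.15 / 1.40 = 234.2 L

234 L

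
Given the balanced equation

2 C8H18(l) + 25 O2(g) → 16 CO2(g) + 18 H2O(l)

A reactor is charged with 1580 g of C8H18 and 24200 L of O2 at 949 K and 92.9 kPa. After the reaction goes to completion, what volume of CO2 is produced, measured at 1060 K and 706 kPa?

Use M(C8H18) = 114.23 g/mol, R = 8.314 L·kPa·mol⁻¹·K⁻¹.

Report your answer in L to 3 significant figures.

1380 L

n(C8H18) = 1580 / 114.23 = 13.83 mol
n(O2) = PV/RT = (92.9 × 24200) / (8.314 × 949) = 284.9 mol
For 13.83 mol C8H18, stoichiometry requires (25/2) × 13.83 = 172.9 mol O2; 284.9 mol is available, so C8H18 is limiting.
n(CO2) = (16/2) × 13.83 = 110.6 mol
V(CO2) = nRT/P = 110.6 × 8.314 × 1060 / 706 = 1381 L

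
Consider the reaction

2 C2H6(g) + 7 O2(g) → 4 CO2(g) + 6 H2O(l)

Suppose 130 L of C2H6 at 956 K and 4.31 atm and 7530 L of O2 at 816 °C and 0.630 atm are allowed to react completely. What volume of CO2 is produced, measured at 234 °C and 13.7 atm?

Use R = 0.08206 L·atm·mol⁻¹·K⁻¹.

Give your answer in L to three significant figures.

43.4 L

n(C2H6) = PV/RT = (4.31 × 130) / (0.08206 × 956) = 7.142 mol
n(O2) = PV/RT = (0.630 × 7530) / (0.08206 × 1089.15) = 53.08 mol
For 7.142 mol C2H6, stoichiometry requires (7/2) × 7.142 = 25.00 mol O2; 53.08 mol is available, so C2H6 is limiting.
n(CO2) = (4/2) × 7.142 = 14.28 mol
V(CO2) = nRT/P = 14.28 × 0.08206 × 507.15 / 13.7 = 43.38 L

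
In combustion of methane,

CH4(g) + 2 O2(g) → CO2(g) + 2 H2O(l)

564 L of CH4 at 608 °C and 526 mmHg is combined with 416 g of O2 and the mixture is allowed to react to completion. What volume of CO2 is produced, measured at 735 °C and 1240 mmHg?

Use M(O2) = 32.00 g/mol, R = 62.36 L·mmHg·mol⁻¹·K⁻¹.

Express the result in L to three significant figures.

274 L

n(CH4) = PV/RT = (526 × 564) / (62.36 × 881.15) = 5.399 mol
n(O2) = 416 / 32.00 = 13.00 mol
For 5.399 mol CH4, stoichiometry requires (2/1) × 5.399 = 10.80 mol O2; 13.00 mol is available, so CH4 is limiting.
n(CO2) = (1/1) × 5.399 = 5.399 mol
V(CO2) = nRT/P = 5.399 × 62.36 × 1008.15 / 1240 = 273.7 L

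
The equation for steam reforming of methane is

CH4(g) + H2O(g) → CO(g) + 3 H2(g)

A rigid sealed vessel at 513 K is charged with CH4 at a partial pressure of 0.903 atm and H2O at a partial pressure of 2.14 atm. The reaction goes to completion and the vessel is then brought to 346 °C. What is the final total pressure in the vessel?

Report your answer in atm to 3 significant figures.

5.85 atm

At constant V, partial pressures at 513 K are proportional to moles, so apply stoichiometry directly to pressures.
P(H2O) required for 0.903 atm of CH4 = (1/1) × 0.903 = 0.9030 atm; available 2.14 atm, so CH4 is limiting.
P(H2O) remaining = 2.14 − (1/1) × 0.903 = 1.237 atm
P(gaseous products) = (1+3)/1 × 0.903 = 3.612 atm
P_total at 513 K = 1.237 + 3.612 = 4.849 atm
Scaling to 346 °C: P = 4.849 × 619.15/513 = 5.852 atm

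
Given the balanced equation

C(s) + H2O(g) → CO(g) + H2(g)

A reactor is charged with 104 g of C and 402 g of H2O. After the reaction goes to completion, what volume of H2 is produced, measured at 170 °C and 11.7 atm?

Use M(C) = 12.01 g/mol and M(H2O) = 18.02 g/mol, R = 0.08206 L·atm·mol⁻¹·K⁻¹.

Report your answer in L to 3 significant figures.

26.9 L

n(C) = 104 / 12.01 = 8.659 mol
n(H2O) = 402 / 18.02 = 22.31 mol
For 8.659 mol C, stoichiometry requires (1/1) × 8.659 = 8.659 mol H2O; 22.31 mol is available, so C is limiting.
n(H2) = (1/1) × 8.659 = 8.659 mol
V(H2) = nRT/P = 8.659 × 0.08206 × 443.15 / 11.7 = 26.91 L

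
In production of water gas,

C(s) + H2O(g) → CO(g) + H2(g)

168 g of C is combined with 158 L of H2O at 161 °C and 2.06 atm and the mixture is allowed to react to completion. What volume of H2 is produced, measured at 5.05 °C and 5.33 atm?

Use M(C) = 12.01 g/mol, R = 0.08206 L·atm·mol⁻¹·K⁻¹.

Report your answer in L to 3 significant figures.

39.1 L

n(C) = 168 / 12.01 = 13.99 mol
n(H2O) = PV/RT = (2.06 × 158) / (0.08206 × 434.15) = 9.136 mol
For 13.99 mol C, stoichiometry requires (1/1) × 13.99 = 13.99 mol H2O; 9.136 mol is available, so H2O is limiting.
n(H2) = (1/1) × 9.136 = 9.136 mol
V(H2) = nRT/P = 9.136 × 0.08206 × 278.2 / 5.33 = 39.13 L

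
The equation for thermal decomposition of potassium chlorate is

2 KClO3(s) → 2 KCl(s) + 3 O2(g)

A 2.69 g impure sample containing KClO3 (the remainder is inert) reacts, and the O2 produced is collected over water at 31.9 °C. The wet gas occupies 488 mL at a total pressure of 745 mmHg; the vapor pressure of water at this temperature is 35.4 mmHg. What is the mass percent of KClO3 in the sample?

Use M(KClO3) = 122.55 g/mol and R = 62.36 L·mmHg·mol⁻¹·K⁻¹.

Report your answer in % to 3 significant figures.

P(O2) = 745 − 35.4 = 709.6 mmHg
n(O2) = PV/RT = (709.6 × 0.4880) / (62.36 × 305.05) = 0.01820 mol
n(KClO3) = (2/3) × 0.01820 = 0.01213 mol
m(KClO3) = 0.01213 × 122.55 = 1.487 g
%KClO3 = 1.487 / 2.69 × 100 = 55.28%

55.3 %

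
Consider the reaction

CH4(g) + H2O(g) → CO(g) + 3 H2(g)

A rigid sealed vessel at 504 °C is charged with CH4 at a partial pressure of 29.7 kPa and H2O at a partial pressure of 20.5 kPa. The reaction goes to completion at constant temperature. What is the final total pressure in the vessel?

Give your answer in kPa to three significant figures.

At constant V, partial pressures at 504 °C are proportional to moles, so apply stoichiometry directly to pressures.
P(H2O) required for 29.7 kPa of CH4 = (1/1) × 29.7 = 29.70 kPa; available 20.5 kPa, so H2O is limiting.
P(CH4) remaining = 29.7 − (1/1) × 20.5 = 9.200 kPa
P(gaseous products) = (1+3)/1 × 20.5 = 82.00 kPa
P_total at 504 °C = 9.200 + 82.00 = 91.20 kPa

91.2 kPa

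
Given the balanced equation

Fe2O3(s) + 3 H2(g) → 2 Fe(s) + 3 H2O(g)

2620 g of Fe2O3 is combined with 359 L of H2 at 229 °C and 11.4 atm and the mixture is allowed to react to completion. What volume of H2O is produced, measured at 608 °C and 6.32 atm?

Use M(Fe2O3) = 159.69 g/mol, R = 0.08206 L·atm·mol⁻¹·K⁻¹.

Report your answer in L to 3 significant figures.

563 L

n(Fe2O3) = 2620 / 159.69 = 16.41 mol
n(H2) = PV/RT = (11.4 × 359) / (0.08206 × 502.15) = 99.32 mol
For 16.41 mol Fe2O3, stoichiometry requires (3/1) × 16.41 = 49.23 mol H2; 99.32 mol is available, so Fe2O3 is limiting.
n(H2O) = (3/1) × 16.41 = 49.23 mol
V(H2O) = nRT/P = 49.23 × 0.08206 × 881.15 / 6.32 = 563.2 L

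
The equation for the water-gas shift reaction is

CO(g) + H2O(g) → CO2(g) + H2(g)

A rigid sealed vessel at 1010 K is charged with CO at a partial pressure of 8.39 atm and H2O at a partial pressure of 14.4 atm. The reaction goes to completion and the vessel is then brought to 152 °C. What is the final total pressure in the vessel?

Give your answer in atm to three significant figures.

With V and T fixed, P_i ∝ n_i, so the mole ratios apply directly to partial pressures at 1010 K.
P(H2O) required for 8.39 atm of CO = (1/1) × 8.39 = 8.390 atm; available 14.4 atm, so CO is limiting.
P(H2O) remaining = 14.4 − (1/1) × 8.39 = 6.010 atm
P(gaseous products) = (1+1)/1 × 8.39 = 16.78 atm
P_total at 1010 K = 6.010 + 16.78 = 22.79 atm
Scaling to 152 °C: P = 22.79 × 425.15/1010 = 9.593 atm

9.59 atm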